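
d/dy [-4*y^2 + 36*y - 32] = 36 - 8*y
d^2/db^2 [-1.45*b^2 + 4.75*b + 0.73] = -2.90000000000000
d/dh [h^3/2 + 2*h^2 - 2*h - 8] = 3*h^2/2 + 4*h - 2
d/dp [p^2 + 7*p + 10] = 2*p + 7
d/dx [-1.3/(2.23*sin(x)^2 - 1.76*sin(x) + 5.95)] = (5.798*sin(x) - 2.288)*cos(x)/(2.23*sin(x)^2 - 1.76*sin(x) + 5.95)^2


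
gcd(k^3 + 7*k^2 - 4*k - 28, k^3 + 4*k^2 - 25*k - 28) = k + 7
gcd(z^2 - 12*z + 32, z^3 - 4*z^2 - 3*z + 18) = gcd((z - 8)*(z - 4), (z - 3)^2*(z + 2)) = 1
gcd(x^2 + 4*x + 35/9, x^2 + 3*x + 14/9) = x + 7/3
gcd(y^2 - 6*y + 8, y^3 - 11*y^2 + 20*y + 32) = y - 4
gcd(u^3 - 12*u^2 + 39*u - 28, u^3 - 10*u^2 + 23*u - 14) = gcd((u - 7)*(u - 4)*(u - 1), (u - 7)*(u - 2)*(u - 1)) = u^2 - 8*u + 7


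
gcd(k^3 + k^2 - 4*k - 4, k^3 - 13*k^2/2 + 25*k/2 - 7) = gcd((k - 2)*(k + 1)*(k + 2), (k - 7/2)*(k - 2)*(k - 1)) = k - 2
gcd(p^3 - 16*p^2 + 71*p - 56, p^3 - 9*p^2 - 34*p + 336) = p^2 - 15*p + 56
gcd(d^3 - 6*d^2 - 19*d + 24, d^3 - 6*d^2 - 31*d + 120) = d - 8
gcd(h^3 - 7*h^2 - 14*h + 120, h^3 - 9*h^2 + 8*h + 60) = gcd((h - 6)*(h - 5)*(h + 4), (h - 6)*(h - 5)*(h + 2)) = h^2 - 11*h + 30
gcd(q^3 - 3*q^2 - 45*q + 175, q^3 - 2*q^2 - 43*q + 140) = q^2 + 2*q - 35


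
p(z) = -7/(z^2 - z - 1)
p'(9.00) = 0.02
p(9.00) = -0.10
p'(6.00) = 0.09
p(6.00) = -0.24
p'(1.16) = 13.93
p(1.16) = 8.60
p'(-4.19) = -0.15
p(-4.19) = -0.34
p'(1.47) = 142.14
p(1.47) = 22.65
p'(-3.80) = -0.20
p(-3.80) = -0.41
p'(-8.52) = -0.02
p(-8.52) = -0.09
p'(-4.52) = -0.12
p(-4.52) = -0.29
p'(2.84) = 1.83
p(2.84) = -1.66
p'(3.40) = 0.79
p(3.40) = -0.98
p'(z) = -7*(1 - 2*z)/(z^2 - z - 1)^2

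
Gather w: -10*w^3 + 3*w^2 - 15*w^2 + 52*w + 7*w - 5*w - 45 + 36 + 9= -10*w^3 - 12*w^2 + 54*w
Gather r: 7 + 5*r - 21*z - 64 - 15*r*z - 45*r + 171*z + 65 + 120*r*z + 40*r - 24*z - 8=105*r*z + 126*z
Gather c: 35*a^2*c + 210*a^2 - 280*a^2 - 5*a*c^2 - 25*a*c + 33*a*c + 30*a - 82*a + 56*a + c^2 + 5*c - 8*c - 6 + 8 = -70*a^2 + 4*a + c^2*(1 - 5*a) + c*(35*a^2 + 8*a - 3) + 2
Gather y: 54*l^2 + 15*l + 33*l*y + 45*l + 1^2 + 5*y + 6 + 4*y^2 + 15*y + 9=54*l^2 + 60*l + 4*y^2 + y*(33*l + 20) + 16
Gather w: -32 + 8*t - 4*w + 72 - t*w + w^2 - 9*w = 8*t + w^2 + w*(-t - 13) + 40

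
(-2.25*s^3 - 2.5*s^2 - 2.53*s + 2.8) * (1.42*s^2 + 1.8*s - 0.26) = -3.195*s^5 - 7.6*s^4 - 7.5076*s^3 + 0.0720000000000001*s^2 + 5.6978*s - 0.728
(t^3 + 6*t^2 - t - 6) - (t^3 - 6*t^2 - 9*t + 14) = 12*t^2 + 8*t - 20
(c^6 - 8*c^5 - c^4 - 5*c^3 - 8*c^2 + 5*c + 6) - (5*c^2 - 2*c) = c^6 - 8*c^5 - c^4 - 5*c^3 - 13*c^2 + 7*c + 6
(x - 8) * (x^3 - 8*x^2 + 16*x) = x^4 - 16*x^3 + 80*x^2 - 128*x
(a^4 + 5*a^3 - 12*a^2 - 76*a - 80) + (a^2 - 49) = a^4 + 5*a^3 - 11*a^2 - 76*a - 129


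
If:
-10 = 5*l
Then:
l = -2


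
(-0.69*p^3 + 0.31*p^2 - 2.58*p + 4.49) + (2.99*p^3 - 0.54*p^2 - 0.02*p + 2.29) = 2.3*p^3 - 0.23*p^2 - 2.6*p + 6.78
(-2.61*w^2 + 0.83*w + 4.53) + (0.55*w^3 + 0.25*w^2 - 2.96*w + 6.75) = 0.55*w^3 - 2.36*w^2 - 2.13*w + 11.28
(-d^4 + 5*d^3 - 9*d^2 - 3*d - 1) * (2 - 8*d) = 8*d^5 - 42*d^4 + 82*d^3 + 6*d^2 + 2*d - 2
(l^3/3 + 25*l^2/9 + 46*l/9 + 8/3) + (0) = l^3/3 + 25*l^2/9 + 46*l/9 + 8/3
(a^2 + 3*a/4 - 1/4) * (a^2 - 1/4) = a^4 + 3*a^3/4 - a^2/2 - 3*a/16 + 1/16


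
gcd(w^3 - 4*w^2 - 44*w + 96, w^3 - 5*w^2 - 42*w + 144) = w^2 - 2*w - 48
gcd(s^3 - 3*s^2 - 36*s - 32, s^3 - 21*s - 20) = s^2 + 5*s + 4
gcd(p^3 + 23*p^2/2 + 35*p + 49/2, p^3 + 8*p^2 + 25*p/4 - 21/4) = p + 7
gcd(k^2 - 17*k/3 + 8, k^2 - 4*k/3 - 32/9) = k - 8/3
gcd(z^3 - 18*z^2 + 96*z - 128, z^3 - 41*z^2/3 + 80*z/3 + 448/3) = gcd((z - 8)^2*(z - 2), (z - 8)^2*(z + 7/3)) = z^2 - 16*z + 64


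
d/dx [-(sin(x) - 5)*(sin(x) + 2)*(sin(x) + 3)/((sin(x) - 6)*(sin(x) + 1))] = (-sin(x)^4 + 10*sin(x)^3 - sin(x)^2 - 60*sin(x) + 36)*cos(x)/((sin(x) - 6)^2*(sin(x) + 1)^2)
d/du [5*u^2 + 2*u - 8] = 10*u + 2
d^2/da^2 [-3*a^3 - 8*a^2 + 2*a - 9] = -18*a - 16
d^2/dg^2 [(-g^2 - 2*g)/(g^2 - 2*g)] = -8/(g^3 - 6*g^2 + 12*g - 8)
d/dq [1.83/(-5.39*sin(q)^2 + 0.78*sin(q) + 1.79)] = (19.7274*sin(q) - 1.4274)*cos(q)/(-5.39*sin(q)^2 + 0.78*sin(q) + 1.79)^2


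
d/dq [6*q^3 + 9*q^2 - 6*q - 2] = 18*q^2 + 18*q - 6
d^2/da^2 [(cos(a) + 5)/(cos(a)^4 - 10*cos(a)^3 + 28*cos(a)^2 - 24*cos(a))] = (-2684*(1 - cos(a)^2)^2/cos(a)^3 - 12*sin(a)^6/cos(a)^3 - 9*cos(a)^4 - 18*cos(a)^3 + 718*cos(a)^2 - 3600*tan(a)^2 - 2628 - 2404/cos(a) + 4136/cos(a)^3)/((cos(a) - 6)^3*(cos(a) - 2)^4)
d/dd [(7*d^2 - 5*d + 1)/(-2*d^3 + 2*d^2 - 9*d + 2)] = (14*d^4 - 20*d^3 - 47*d^2 + 24*d - 1)/(4*d^6 - 8*d^5 + 40*d^4 - 44*d^3 + 89*d^2 - 36*d + 4)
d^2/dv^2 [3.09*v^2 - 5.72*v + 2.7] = 6.18000000000000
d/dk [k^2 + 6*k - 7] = 2*k + 6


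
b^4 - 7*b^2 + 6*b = b*(b - 2)*(b - 1)*(b + 3)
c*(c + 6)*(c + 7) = c^3 + 13*c^2 + 42*c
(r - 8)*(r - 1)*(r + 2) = r^3 - 7*r^2 - 10*r + 16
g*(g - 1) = g^2 - g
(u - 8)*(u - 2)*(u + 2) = u^3 - 8*u^2 - 4*u + 32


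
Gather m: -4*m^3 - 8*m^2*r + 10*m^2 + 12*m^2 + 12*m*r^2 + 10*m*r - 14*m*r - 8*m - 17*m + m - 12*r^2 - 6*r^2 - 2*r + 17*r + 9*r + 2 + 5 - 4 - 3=-4*m^3 + m^2*(22 - 8*r) + m*(12*r^2 - 4*r - 24) - 18*r^2 + 24*r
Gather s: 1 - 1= 0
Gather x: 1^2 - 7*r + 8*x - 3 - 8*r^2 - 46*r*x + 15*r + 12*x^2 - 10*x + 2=-8*r^2 + 8*r + 12*x^2 + x*(-46*r - 2)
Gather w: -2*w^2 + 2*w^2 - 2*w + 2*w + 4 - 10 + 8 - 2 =0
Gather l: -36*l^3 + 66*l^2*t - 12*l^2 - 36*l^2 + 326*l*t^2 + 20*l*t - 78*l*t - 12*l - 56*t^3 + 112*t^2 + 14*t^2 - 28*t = -36*l^3 + l^2*(66*t - 48) + l*(326*t^2 - 58*t - 12) - 56*t^3 + 126*t^2 - 28*t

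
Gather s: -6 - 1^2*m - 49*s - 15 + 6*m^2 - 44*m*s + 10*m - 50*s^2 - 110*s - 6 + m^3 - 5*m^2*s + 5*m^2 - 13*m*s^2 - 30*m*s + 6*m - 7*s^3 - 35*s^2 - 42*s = m^3 + 11*m^2 + 15*m - 7*s^3 + s^2*(-13*m - 85) + s*(-5*m^2 - 74*m - 201) - 27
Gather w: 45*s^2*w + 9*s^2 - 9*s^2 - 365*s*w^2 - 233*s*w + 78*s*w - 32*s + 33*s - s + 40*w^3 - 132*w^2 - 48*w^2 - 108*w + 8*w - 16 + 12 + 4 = 40*w^3 + w^2*(-365*s - 180) + w*(45*s^2 - 155*s - 100)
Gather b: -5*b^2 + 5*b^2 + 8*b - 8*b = 0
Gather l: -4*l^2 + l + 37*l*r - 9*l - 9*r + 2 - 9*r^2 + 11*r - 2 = -4*l^2 + l*(37*r - 8) - 9*r^2 + 2*r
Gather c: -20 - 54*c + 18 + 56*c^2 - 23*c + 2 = 56*c^2 - 77*c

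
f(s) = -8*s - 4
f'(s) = -8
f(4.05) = -36.40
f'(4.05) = -8.00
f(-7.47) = 55.76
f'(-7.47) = -8.00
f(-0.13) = -2.96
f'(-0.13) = -8.00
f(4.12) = -36.96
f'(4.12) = -8.00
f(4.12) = -36.96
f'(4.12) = -8.00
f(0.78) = -10.24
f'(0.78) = -8.00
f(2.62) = -24.96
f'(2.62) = -8.00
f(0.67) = -9.36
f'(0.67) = -8.00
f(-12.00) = 92.00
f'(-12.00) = -8.00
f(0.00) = -4.00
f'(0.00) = -8.00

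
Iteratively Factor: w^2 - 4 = (w - 2)*(w + 2)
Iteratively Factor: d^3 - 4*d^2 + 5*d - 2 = (d - 1)*(d^2 - 3*d + 2) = (d - 1)^2*(d - 2)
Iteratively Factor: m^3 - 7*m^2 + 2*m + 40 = (m + 2)*(m^2 - 9*m + 20) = (m - 4)*(m + 2)*(m - 5)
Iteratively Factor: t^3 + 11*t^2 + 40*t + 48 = (t + 3)*(t^2 + 8*t + 16) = (t + 3)*(t + 4)*(t + 4)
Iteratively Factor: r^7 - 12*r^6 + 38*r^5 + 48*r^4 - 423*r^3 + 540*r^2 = (r - 3)*(r^6 - 9*r^5 + 11*r^4 + 81*r^3 - 180*r^2) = r*(r - 3)*(r^5 - 9*r^4 + 11*r^3 + 81*r^2 - 180*r) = r*(r - 5)*(r - 3)*(r^4 - 4*r^3 - 9*r^2 + 36*r) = r^2*(r - 5)*(r - 3)*(r^3 - 4*r^2 - 9*r + 36) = r^2*(r - 5)*(r - 4)*(r - 3)*(r^2 - 9) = r^2*(r - 5)*(r - 4)*(r - 3)*(r + 3)*(r - 3)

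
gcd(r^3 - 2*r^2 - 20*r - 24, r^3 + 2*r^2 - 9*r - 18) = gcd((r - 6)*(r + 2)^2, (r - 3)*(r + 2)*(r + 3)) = r + 2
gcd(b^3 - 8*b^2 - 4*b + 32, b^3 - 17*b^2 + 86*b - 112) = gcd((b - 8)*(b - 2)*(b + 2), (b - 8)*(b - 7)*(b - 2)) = b^2 - 10*b + 16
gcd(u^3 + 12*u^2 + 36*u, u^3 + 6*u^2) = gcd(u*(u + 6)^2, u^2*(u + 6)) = u^2 + 6*u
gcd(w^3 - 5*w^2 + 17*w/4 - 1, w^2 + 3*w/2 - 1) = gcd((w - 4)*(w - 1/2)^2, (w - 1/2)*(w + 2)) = w - 1/2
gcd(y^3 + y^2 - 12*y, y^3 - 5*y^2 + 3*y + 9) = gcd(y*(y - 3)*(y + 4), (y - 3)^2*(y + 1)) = y - 3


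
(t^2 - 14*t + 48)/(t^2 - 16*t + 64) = (t - 6)/(t - 8)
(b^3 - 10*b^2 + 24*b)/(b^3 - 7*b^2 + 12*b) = (b - 6)/(b - 3)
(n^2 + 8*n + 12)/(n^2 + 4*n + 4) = (n + 6)/(n + 2)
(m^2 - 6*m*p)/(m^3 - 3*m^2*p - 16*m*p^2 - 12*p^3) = m/(m^2 + 3*m*p + 2*p^2)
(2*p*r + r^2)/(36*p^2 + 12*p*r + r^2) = r*(2*p + r)/(36*p^2 + 12*p*r + r^2)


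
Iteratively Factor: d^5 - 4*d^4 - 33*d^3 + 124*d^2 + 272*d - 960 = (d - 5)*(d^4 + d^3 - 28*d^2 - 16*d + 192) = (d - 5)*(d - 3)*(d^3 + 4*d^2 - 16*d - 64) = (d - 5)*(d - 3)*(d + 4)*(d^2 - 16) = (d - 5)*(d - 4)*(d - 3)*(d + 4)*(d + 4)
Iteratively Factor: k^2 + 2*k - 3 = (k - 1)*(k + 3)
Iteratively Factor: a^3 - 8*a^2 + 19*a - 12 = (a - 1)*(a^2 - 7*a + 12) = (a - 3)*(a - 1)*(a - 4)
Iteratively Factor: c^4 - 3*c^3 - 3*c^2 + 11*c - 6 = (c - 3)*(c^3 - 3*c + 2) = (c - 3)*(c - 1)*(c^2 + c - 2) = (c - 3)*(c - 1)*(c + 2)*(c - 1)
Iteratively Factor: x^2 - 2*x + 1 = (x - 1)*(x - 1)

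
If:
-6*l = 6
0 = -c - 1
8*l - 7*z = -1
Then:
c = -1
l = -1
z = -1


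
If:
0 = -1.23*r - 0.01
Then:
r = -0.01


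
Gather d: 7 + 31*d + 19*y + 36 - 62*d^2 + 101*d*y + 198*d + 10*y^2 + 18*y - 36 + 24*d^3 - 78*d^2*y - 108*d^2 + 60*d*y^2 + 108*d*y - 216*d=24*d^3 + d^2*(-78*y - 170) + d*(60*y^2 + 209*y + 13) + 10*y^2 + 37*y + 7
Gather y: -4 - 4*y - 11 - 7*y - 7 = -11*y - 22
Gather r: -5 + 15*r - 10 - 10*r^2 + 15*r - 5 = -10*r^2 + 30*r - 20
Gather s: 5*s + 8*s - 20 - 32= 13*s - 52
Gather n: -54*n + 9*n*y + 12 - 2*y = n*(9*y - 54) - 2*y + 12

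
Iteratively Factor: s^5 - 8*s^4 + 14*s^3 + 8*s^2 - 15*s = (s + 1)*(s^4 - 9*s^3 + 23*s^2 - 15*s) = (s - 3)*(s + 1)*(s^3 - 6*s^2 + 5*s) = (s - 3)*(s - 1)*(s + 1)*(s^2 - 5*s) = s*(s - 3)*(s - 1)*(s + 1)*(s - 5)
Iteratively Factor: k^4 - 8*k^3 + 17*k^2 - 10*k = (k - 1)*(k^3 - 7*k^2 + 10*k) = (k - 2)*(k - 1)*(k^2 - 5*k) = k*(k - 2)*(k - 1)*(k - 5)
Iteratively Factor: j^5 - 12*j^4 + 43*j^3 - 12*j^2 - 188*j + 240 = (j + 2)*(j^4 - 14*j^3 + 71*j^2 - 154*j + 120) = (j - 3)*(j + 2)*(j^3 - 11*j^2 + 38*j - 40) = (j - 3)*(j - 2)*(j + 2)*(j^2 - 9*j + 20) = (j - 4)*(j - 3)*(j - 2)*(j + 2)*(j - 5)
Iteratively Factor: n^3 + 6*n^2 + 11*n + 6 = (n + 3)*(n^2 + 3*n + 2) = (n + 2)*(n + 3)*(n + 1)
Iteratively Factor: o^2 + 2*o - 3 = (o - 1)*(o + 3)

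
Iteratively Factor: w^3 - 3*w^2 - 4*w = (w - 4)*(w^2 + w) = (w - 4)*(w + 1)*(w)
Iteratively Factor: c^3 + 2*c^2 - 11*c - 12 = (c + 1)*(c^2 + c - 12) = (c - 3)*(c + 1)*(c + 4)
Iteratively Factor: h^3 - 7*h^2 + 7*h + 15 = (h - 3)*(h^2 - 4*h - 5) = (h - 5)*(h - 3)*(h + 1)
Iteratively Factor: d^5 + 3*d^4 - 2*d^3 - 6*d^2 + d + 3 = (d + 3)*(d^4 - 2*d^2 + 1) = (d - 1)*(d + 3)*(d^3 + d^2 - d - 1) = (d - 1)^2*(d + 3)*(d^2 + 2*d + 1) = (d - 1)^2*(d + 1)*(d + 3)*(d + 1)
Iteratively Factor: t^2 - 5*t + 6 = (t - 2)*(t - 3)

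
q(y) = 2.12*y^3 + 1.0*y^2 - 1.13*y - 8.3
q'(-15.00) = 1399.87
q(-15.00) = -6921.35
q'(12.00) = 938.71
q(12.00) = 3785.50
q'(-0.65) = 0.26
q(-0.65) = -7.73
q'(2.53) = 44.64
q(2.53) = 29.57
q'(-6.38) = 244.99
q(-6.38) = -510.94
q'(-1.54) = 10.87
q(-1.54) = -11.93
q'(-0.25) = -1.23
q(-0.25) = -7.99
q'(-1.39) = 8.38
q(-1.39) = -10.49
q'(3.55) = 86.12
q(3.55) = 95.14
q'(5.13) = 176.51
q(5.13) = 298.43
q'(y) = 6.36*y^2 + 2.0*y - 1.13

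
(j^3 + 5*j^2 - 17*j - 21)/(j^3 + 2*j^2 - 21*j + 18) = (j^2 + 8*j + 7)/(j^2 + 5*j - 6)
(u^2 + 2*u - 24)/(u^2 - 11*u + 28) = (u + 6)/(u - 7)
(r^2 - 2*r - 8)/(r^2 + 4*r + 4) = (r - 4)/(r + 2)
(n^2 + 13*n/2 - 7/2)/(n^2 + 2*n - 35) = (n - 1/2)/(n - 5)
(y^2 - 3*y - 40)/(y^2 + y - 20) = (y - 8)/(y - 4)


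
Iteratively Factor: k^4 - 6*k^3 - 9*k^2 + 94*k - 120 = (k - 2)*(k^3 - 4*k^2 - 17*k + 60) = (k - 3)*(k - 2)*(k^2 - k - 20) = (k - 5)*(k - 3)*(k - 2)*(k + 4)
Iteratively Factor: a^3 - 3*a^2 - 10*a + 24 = (a + 3)*(a^2 - 6*a + 8) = (a - 4)*(a + 3)*(a - 2)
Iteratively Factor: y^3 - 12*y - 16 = (y + 2)*(y^2 - 2*y - 8) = (y + 2)^2*(y - 4)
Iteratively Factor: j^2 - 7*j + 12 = (j - 4)*(j - 3)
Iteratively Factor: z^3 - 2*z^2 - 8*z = (z + 2)*(z^2 - 4*z) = (z - 4)*(z + 2)*(z)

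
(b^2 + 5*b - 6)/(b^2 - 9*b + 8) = (b + 6)/(b - 8)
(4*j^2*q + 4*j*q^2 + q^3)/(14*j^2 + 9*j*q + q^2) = q*(2*j + q)/(7*j + q)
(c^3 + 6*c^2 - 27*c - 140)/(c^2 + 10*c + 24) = (c^2 + 2*c - 35)/(c + 6)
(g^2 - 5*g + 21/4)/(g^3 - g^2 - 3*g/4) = (2*g - 7)/(g*(2*g + 1))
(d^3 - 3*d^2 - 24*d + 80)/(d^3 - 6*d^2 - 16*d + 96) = (d^2 + d - 20)/(d^2 - 2*d - 24)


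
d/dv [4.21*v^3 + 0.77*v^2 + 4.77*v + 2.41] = 12.63*v^2 + 1.54*v + 4.77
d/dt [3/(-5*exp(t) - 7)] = 15*exp(t)/(5*exp(t) + 7)^2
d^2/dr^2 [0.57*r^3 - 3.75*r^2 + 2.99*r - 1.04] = 3.42*r - 7.5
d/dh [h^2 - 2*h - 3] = 2*h - 2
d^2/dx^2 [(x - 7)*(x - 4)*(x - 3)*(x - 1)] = 12*x^2 - 90*x + 150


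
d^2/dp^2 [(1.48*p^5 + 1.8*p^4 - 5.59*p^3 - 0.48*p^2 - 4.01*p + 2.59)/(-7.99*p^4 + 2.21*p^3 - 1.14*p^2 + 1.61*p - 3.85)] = (-9.09494701772928e-13*p^11 - 9.09494701772928e-13*p^10 + 662.668397999998*p^9 + 190.373207999999*p^8 + 2940.95604*p^7 - 2199.630666*p^6 - 2698.550394*p^5 + 78.3958019999995*p^4 - 2468.890968*p^3 + 749.303772*p^2 + 287.847336*p + 73.249512)/(510.082399*p^12 - 423.259863*p^11 + 335.405019*p^10 - 439.92158*p^9 + 955.783503*p^8 - 528.093117*p^7 + 354.7716*p^6 - 378.816921*p^5 + 461.362797*p^4 - 144.844196*p^3 + 80.631705*p^2 - 71.592675*p + 57.066625)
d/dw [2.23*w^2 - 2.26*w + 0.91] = 4.46*w - 2.26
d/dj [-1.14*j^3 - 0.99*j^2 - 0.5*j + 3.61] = -3.42*j^2 - 1.98*j - 0.5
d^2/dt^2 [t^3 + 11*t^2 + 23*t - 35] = 6*t + 22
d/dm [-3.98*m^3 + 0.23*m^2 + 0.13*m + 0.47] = -11.94*m^2 + 0.46*m + 0.13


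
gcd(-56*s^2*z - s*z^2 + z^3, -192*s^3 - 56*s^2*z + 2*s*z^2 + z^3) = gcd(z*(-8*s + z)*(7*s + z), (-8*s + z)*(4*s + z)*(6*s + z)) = -8*s + z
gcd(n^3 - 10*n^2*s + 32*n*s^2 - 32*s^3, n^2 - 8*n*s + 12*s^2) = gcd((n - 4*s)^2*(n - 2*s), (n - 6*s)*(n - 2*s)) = -n + 2*s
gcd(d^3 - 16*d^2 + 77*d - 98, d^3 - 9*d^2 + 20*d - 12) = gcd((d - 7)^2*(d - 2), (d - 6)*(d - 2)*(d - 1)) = d - 2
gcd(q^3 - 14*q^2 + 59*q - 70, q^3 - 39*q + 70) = q^2 - 7*q + 10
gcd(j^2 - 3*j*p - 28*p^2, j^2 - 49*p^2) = -j + 7*p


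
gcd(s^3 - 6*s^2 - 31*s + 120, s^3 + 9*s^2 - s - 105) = s^2 + 2*s - 15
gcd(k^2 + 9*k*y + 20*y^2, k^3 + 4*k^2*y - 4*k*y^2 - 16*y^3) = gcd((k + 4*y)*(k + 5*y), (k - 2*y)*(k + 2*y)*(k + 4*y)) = k + 4*y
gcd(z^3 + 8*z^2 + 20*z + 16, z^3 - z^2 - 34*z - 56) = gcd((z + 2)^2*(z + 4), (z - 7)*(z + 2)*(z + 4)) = z^2 + 6*z + 8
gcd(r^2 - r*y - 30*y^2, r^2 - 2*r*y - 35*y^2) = r + 5*y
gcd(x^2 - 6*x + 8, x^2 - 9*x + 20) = x - 4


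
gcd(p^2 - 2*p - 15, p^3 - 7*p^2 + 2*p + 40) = p - 5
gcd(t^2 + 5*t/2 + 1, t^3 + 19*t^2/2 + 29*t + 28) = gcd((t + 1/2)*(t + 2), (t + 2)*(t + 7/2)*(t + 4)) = t + 2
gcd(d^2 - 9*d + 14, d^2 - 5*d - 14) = d - 7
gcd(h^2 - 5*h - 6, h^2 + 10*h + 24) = 1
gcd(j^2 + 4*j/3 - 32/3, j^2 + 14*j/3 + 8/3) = j + 4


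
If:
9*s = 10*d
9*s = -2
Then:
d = -1/5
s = -2/9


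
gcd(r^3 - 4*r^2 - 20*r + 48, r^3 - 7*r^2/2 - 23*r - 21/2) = 1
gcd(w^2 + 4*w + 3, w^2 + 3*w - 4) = 1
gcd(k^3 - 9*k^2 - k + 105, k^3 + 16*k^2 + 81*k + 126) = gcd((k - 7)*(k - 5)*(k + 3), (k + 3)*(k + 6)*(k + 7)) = k + 3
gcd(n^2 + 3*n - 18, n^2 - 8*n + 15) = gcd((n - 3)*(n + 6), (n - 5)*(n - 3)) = n - 3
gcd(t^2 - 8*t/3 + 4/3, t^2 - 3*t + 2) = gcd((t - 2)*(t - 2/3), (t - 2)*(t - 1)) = t - 2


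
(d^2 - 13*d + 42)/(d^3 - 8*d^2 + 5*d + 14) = (d - 6)/(d^2 - d - 2)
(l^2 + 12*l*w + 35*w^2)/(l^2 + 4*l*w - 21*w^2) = (-l - 5*w)/(-l + 3*w)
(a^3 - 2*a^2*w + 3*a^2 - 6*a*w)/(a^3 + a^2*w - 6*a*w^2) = (a + 3)/(a + 3*w)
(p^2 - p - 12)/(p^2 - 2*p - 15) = (p - 4)/(p - 5)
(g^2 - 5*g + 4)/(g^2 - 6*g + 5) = (g - 4)/(g - 5)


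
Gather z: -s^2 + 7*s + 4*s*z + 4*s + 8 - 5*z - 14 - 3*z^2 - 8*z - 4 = -s^2 + 11*s - 3*z^2 + z*(4*s - 13) - 10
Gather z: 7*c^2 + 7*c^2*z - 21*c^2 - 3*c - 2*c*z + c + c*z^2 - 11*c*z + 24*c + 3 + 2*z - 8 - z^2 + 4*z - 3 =-14*c^2 + 22*c + z^2*(c - 1) + z*(7*c^2 - 13*c + 6) - 8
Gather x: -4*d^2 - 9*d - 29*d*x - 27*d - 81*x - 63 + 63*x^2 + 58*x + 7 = -4*d^2 - 36*d + 63*x^2 + x*(-29*d - 23) - 56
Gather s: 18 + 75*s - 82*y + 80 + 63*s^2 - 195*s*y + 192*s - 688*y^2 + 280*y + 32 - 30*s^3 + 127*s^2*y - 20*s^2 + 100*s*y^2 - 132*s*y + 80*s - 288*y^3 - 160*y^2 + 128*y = -30*s^3 + s^2*(127*y + 43) + s*(100*y^2 - 327*y + 347) - 288*y^3 - 848*y^2 + 326*y + 130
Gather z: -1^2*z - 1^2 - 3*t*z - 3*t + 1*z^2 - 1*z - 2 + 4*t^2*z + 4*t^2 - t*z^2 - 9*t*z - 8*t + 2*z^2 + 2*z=4*t^2 - 11*t + z^2*(3 - t) + z*(4*t^2 - 12*t) - 3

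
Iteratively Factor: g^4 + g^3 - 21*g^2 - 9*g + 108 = (g + 3)*(g^3 - 2*g^2 - 15*g + 36) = (g - 3)*(g + 3)*(g^2 + g - 12) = (g - 3)^2*(g + 3)*(g + 4)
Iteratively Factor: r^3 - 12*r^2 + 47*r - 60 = (r - 5)*(r^2 - 7*r + 12) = (r - 5)*(r - 4)*(r - 3)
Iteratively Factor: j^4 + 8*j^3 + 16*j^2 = (j)*(j^3 + 8*j^2 + 16*j) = j^2*(j^2 + 8*j + 16) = j^2*(j + 4)*(j + 4)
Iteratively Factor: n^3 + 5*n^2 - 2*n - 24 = (n - 2)*(n^2 + 7*n + 12) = (n - 2)*(n + 4)*(n + 3)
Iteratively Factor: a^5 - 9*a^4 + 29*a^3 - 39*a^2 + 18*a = (a)*(a^4 - 9*a^3 + 29*a^2 - 39*a + 18) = a*(a - 3)*(a^3 - 6*a^2 + 11*a - 6) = a*(a - 3)*(a - 2)*(a^2 - 4*a + 3) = a*(a - 3)^2*(a - 2)*(a - 1)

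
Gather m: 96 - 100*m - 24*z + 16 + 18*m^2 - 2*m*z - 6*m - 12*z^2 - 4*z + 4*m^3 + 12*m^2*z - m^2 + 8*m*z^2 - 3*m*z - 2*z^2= 4*m^3 + m^2*(12*z + 17) + m*(8*z^2 - 5*z - 106) - 14*z^2 - 28*z + 112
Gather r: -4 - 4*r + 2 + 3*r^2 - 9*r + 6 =3*r^2 - 13*r + 4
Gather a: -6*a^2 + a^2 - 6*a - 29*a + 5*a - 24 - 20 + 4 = -5*a^2 - 30*a - 40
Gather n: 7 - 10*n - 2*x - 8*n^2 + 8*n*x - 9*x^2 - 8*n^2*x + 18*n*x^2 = n^2*(-8*x - 8) + n*(18*x^2 + 8*x - 10) - 9*x^2 - 2*x + 7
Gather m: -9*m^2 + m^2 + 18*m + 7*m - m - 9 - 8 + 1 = -8*m^2 + 24*m - 16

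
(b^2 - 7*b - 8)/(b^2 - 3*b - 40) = (b + 1)/(b + 5)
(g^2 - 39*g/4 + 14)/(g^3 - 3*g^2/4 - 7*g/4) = (g - 8)/(g*(g + 1))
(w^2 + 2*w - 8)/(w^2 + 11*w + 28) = (w - 2)/(w + 7)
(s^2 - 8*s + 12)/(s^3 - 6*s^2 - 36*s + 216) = (s - 2)/(s^2 - 36)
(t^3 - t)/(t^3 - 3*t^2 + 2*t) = (t + 1)/(t - 2)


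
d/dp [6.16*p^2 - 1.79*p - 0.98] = 12.32*p - 1.79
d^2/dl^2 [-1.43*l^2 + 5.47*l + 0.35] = -2.86000000000000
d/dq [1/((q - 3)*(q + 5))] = 2*(-q - 1)/(q^4 + 4*q^3 - 26*q^2 - 60*q + 225)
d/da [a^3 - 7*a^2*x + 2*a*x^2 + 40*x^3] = 3*a^2 - 14*a*x + 2*x^2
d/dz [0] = 0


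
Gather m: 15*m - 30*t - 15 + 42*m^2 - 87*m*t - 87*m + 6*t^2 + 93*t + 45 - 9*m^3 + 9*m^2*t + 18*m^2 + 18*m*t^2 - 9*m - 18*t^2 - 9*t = -9*m^3 + m^2*(9*t + 60) + m*(18*t^2 - 87*t - 81) - 12*t^2 + 54*t + 30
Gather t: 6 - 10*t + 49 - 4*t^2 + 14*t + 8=-4*t^2 + 4*t + 63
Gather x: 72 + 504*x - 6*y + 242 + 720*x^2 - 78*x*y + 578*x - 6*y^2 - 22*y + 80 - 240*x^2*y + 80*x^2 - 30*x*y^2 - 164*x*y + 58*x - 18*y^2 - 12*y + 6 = x^2*(800 - 240*y) + x*(-30*y^2 - 242*y + 1140) - 24*y^2 - 40*y + 400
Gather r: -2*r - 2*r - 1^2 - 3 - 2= -4*r - 6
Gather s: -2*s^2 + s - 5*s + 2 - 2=-2*s^2 - 4*s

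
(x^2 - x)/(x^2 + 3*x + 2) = x*(x - 1)/(x^2 + 3*x + 2)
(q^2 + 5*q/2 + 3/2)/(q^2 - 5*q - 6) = (q + 3/2)/(q - 6)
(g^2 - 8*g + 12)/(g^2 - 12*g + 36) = (g - 2)/(g - 6)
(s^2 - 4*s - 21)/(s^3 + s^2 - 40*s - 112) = (s + 3)/(s^2 + 8*s + 16)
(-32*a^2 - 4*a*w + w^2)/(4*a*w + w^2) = (-8*a + w)/w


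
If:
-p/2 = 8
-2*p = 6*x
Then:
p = -16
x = 16/3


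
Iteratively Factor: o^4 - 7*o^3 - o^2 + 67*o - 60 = (o + 3)*(o^3 - 10*o^2 + 29*o - 20) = (o - 1)*(o + 3)*(o^2 - 9*o + 20) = (o - 5)*(o - 1)*(o + 3)*(o - 4)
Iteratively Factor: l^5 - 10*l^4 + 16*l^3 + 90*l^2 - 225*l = (l)*(l^4 - 10*l^3 + 16*l^2 + 90*l - 225) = l*(l + 3)*(l^3 - 13*l^2 + 55*l - 75) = l*(l - 3)*(l + 3)*(l^2 - 10*l + 25) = l*(l - 5)*(l - 3)*(l + 3)*(l - 5)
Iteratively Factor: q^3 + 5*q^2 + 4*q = (q + 1)*(q^2 + 4*q) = (q + 1)*(q + 4)*(q)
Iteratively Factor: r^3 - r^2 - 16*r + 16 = (r - 1)*(r^2 - 16) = (r - 4)*(r - 1)*(r + 4)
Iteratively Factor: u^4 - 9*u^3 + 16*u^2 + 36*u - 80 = (u + 2)*(u^3 - 11*u^2 + 38*u - 40) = (u - 2)*(u + 2)*(u^2 - 9*u + 20) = (u - 5)*(u - 2)*(u + 2)*(u - 4)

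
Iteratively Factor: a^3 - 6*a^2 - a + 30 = (a - 3)*(a^2 - 3*a - 10) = (a - 3)*(a + 2)*(a - 5)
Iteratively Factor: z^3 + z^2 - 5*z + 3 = (z + 3)*(z^2 - 2*z + 1) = (z - 1)*(z + 3)*(z - 1)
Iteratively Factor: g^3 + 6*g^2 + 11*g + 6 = (g + 1)*(g^2 + 5*g + 6) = (g + 1)*(g + 3)*(g + 2)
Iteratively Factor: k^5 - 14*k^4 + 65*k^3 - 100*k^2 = (k - 5)*(k^4 - 9*k^3 + 20*k^2) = k*(k - 5)*(k^3 - 9*k^2 + 20*k) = k*(k - 5)*(k - 4)*(k^2 - 5*k) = k^2*(k - 5)*(k - 4)*(k - 5)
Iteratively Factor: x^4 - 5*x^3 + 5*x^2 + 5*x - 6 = (x - 1)*(x^3 - 4*x^2 + x + 6) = (x - 1)*(x + 1)*(x^2 - 5*x + 6) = (x - 3)*(x - 1)*(x + 1)*(x - 2)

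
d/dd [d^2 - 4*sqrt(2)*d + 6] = 2*d - 4*sqrt(2)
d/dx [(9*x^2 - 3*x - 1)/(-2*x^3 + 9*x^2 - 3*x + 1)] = 6*(3*x^4 - 2*x^3 - x^2 + 6*x - 1)/(4*x^6 - 36*x^5 + 93*x^4 - 58*x^3 + 27*x^2 - 6*x + 1)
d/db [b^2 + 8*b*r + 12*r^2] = 2*b + 8*r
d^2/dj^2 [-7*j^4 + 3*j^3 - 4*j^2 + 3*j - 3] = -84*j^2 + 18*j - 8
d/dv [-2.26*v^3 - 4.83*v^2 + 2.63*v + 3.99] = -6.78*v^2 - 9.66*v + 2.63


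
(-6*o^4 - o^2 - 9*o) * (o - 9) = -6*o^5 + 54*o^4 - o^3 + 81*o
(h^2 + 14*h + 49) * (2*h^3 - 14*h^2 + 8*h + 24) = 2*h^5 + 14*h^4 - 90*h^3 - 550*h^2 + 728*h + 1176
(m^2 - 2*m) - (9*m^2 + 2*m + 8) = -8*m^2 - 4*m - 8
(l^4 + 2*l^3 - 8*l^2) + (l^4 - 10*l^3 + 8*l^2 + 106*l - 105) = 2*l^4 - 8*l^3 + 106*l - 105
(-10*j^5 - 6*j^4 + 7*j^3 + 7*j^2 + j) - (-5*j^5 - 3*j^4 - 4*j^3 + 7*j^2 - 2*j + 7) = -5*j^5 - 3*j^4 + 11*j^3 + 3*j - 7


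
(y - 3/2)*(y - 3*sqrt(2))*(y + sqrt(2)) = y^3 - 2*sqrt(2)*y^2 - 3*y^2/2 - 6*y + 3*sqrt(2)*y + 9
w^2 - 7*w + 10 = (w - 5)*(w - 2)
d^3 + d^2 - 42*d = d*(d - 6)*(d + 7)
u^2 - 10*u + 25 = (u - 5)^2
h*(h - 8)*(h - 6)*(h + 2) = h^4 - 12*h^3 + 20*h^2 + 96*h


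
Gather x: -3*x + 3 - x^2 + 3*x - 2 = 1 - x^2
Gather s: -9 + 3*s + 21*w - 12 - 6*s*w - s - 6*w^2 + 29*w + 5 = s*(2 - 6*w) - 6*w^2 + 50*w - 16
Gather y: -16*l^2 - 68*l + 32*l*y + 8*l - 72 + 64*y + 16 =-16*l^2 - 60*l + y*(32*l + 64) - 56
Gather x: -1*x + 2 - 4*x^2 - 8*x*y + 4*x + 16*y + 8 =-4*x^2 + x*(3 - 8*y) + 16*y + 10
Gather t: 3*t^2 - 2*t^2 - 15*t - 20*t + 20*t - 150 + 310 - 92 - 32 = t^2 - 15*t + 36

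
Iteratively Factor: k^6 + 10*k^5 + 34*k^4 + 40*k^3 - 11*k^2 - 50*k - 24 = (k + 4)*(k^5 + 6*k^4 + 10*k^3 - 11*k - 6) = (k + 3)*(k + 4)*(k^4 + 3*k^3 + k^2 - 3*k - 2) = (k + 1)*(k + 3)*(k + 4)*(k^3 + 2*k^2 - k - 2) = (k + 1)*(k + 2)*(k + 3)*(k + 4)*(k^2 - 1) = (k - 1)*(k + 1)*(k + 2)*(k + 3)*(k + 4)*(k + 1)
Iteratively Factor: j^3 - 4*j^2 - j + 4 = (j - 1)*(j^2 - 3*j - 4) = (j - 4)*(j - 1)*(j + 1)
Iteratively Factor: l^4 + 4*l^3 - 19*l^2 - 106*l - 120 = (l - 5)*(l^3 + 9*l^2 + 26*l + 24) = (l - 5)*(l + 4)*(l^2 + 5*l + 6) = (l - 5)*(l + 2)*(l + 4)*(l + 3)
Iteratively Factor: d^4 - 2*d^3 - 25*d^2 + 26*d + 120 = (d + 4)*(d^3 - 6*d^2 - d + 30) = (d - 3)*(d + 4)*(d^2 - 3*d - 10) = (d - 5)*(d - 3)*(d + 4)*(d + 2)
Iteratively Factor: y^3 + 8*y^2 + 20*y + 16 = (y + 4)*(y^2 + 4*y + 4) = (y + 2)*(y + 4)*(y + 2)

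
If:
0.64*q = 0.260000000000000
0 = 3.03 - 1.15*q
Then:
No Solution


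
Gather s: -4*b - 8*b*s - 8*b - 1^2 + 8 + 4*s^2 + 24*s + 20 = -12*b + 4*s^2 + s*(24 - 8*b) + 27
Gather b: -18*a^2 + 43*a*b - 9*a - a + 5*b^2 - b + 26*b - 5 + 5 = -18*a^2 - 10*a + 5*b^2 + b*(43*a + 25)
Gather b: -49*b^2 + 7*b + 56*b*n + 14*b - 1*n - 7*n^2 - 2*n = -49*b^2 + b*(56*n + 21) - 7*n^2 - 3*n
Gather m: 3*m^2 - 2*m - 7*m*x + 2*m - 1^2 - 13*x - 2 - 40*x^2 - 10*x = 3*m^2 - 7*m*x - 40*x^2 - 23*x - 3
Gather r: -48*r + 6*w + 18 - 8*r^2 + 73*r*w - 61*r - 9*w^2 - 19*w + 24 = -8*r^2 + r*(73*w - 109) - 9*w^2 - 13*w + 42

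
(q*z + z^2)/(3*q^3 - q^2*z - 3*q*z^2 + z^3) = z/(3*q^2 - 4*q*z + z^2)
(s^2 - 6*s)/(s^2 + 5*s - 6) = s*(s - 6)/(s^2 + 5*s - 6)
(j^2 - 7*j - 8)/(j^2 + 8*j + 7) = (j - 8)/(j + 7)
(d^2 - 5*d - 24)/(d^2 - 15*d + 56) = (d + 3)/(d - 7)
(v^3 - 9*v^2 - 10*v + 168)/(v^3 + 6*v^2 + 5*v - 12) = (v^2 - 13*v + 42)/(v^2 + 2*v - 3)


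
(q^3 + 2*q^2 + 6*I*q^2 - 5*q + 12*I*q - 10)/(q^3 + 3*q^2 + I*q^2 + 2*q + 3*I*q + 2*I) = (q + 5*I)/(q + 1)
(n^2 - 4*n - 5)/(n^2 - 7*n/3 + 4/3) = 3*(n^2 - 4*n - 5)/(3*n^2 - 7*n + 4)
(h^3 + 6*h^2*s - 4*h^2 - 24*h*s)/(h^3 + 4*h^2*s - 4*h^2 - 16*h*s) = (h + 6*s)/(h + 4*s)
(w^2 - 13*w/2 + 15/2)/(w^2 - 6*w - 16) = (-2*w^2 + 13*w - 15)/(2*(-w^2 + 6*w + 16))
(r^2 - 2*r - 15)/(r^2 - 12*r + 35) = (r + 3)/(r - 7)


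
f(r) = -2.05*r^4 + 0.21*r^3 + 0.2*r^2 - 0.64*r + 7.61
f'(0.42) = -0.97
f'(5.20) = -1134.51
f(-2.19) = -39.39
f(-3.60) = -341.61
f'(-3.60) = 388.66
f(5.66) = -2055.40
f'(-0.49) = 0.28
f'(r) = -8.2*r^3 + 0.63*r^2 + 0.4*r - 0.64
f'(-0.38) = -0.25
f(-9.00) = -13573.57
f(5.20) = -1459.66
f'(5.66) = -1465.03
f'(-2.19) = 87.63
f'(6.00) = -1746.76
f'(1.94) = -57.36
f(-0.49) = 7.83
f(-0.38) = 7.83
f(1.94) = -20.38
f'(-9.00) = 6024.59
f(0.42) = 7.33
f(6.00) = -2600.47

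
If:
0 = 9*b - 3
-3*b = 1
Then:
No Solution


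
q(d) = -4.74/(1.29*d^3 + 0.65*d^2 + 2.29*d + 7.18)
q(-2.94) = 0.18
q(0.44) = -0.56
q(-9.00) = 0.01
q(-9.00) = 0.01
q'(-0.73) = 0.56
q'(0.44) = 0.24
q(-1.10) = -1.27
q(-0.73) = -0.89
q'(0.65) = 0.26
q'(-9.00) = 0.00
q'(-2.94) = 0.21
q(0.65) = -0.51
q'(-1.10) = 1.89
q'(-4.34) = 0.04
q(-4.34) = 0.05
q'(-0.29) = 0.25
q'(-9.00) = 0.00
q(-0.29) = -0.72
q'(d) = -4.74*(-3.87*d^2 - 1.3*d - 2.29)/(1.29*d^3 + 0.65*d^2 + 2.29*d + 7.18)^2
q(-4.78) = 0.04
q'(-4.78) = 0.02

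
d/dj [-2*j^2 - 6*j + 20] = -4*j - 6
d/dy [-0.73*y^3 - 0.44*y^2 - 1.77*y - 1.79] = -2.19*y^2 - 0.88*y - 1.77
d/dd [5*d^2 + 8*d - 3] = 10*d + 8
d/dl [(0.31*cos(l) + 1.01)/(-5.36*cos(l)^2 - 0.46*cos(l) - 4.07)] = (-1.6616*cos(l)^2 - 10.8272*cos(l) + 0.7971)*sin(l)/(28.7296*cos(l)^4 + 4.9312*cos(l)^3 + 43.842*cos(l)^2 + 3.7444*cos(l) + 16.5649)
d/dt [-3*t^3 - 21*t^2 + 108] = 3*t*(-3*t - 14)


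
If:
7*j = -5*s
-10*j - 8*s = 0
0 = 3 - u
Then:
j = 0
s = 0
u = 3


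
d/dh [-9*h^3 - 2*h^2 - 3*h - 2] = -27*h^2 - 4*h - 3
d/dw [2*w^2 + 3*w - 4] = 4*w + 3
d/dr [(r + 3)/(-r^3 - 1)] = (-r^3 + 3*r^2*(r + 3) - 1)/(r^3 + 1)^2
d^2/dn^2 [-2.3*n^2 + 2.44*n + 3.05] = -4.60000000000000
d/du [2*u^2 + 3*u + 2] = 4*u + 3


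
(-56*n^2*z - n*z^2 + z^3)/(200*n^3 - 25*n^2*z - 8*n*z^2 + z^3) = z*(7*n + z)/(-25*n^2 + z^2)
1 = 1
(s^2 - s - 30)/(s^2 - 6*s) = (s + 5)/s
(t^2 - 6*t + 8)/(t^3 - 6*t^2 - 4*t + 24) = (t - 4)/(t^2 - 4*t - 12)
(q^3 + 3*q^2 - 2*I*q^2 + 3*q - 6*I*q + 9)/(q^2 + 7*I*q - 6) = (q^2 + 3*q*(1 - I) - 9*I)/(q + 6*I)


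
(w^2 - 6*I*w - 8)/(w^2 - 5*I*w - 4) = (w - 2*I)/(w - I)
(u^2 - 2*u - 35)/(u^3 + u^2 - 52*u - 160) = (u - 7)/(u^2 - 4*u - 32)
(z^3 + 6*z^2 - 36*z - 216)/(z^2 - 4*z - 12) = (z^2 + 12*z + 36)/(z + 2)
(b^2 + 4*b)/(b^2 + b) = (b + 4)/(b + 1)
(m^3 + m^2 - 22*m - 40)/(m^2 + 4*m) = m - 3 - 10/m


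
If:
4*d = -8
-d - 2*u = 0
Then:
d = -2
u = 1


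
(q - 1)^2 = q^2 - 2*q + 1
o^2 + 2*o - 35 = (o - 5)*(o + 7)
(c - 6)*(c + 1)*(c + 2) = c^3 - 3*c^2 - 16*c - 12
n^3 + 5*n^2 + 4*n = n*(n + 1)*(n + 4)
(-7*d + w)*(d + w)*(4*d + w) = -28*d^3 - 31*d^2*w - 2*d*w^2 + w^3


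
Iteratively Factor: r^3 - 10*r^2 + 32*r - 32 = (r - 4)*(r^2 - 6*r + 8) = (r - 4)*(r - 2)*(r - 4)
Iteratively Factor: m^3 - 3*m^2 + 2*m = (m - 2)*(m^2 - m) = m*(m - 2)*(m - 1)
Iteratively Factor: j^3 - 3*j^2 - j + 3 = (j + 1)*(j^2 - 4*j + 3) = (j - 3)*(j + 1)*(j - 1)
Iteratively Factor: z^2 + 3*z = (z)*(z + 3)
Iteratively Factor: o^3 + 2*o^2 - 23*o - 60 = (o + 3)*(o^2 - o - 20) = (o + 3)*(o + 4)*(o - 5)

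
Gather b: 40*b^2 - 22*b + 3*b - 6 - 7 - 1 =40*b^2 - 19*b - 14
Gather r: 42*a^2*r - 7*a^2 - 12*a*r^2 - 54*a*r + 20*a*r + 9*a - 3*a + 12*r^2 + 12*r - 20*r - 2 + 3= -7*a^2 + 6*a + r^2*(12 - 12*a) + r*(42*a^2 - 34*a - 8) + 1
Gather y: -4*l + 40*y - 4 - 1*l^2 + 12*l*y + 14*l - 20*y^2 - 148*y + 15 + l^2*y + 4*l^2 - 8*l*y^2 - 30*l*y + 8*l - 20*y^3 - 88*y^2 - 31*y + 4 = 3*l^2 + 18*l - 20*y^3 + y^2*(-8*l - 108) + y*(l^2 - 18*l - 139) + 15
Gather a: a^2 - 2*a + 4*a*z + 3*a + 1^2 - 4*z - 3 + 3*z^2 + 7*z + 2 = a^2 + a*(4*z + 1) + 3*z^2 + 3*z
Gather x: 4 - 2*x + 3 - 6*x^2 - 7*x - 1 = -6*x^2 - 9*x + 6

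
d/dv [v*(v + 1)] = 2*v + 1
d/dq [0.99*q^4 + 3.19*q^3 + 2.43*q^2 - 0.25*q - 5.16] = 3.96*q^3 + 9.57*q^2 + 4.86*q - 0.25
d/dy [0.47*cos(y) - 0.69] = -0.47*sin(y)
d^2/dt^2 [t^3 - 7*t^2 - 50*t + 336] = 6*t - 14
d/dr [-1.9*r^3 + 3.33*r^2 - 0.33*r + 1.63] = -5.7*r^2 + 6.66*r - 0.33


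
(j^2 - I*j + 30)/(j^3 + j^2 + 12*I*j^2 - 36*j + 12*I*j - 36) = (j^2 - I*j + 30)/(j^3 + j^2*(1 + 12*I) + 12*j*(-3 + I) - 36)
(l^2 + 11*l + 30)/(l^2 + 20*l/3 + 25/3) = 3*(l + 6)/(3*l + 5)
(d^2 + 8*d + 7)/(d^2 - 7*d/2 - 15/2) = 2*(d^2 + 8*d + 7)/(2*d^2 - 7*d - 15)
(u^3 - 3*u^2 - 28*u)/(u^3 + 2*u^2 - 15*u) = (u^2 - 3*u - 28)/(u^2 + 2*u - 15)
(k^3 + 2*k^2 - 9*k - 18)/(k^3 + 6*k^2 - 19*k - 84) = (k^2 - k - 6)/(k^2 + 3*k - 28)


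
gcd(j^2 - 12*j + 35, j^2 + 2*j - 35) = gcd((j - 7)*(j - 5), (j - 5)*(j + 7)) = j - 5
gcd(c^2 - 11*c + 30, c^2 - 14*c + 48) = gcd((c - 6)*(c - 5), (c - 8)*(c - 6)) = c - 6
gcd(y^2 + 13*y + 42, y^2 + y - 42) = y + 7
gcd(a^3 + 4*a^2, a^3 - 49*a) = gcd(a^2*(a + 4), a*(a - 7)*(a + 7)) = a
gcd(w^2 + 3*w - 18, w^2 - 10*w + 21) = w - 3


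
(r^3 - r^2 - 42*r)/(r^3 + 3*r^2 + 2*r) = (r^2 - r - 42)/(r^2 + 3*r + 2)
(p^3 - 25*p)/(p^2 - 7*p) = (p^2 - 25)/(p - 7)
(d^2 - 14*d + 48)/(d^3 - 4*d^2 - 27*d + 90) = (d - 8)/(d^2 + 2*d - 15)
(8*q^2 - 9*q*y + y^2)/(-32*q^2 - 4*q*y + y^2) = (-q + y)/(4*q + y)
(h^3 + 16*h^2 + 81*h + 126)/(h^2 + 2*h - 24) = (h^2 + 10*h + 21)/(h - 4)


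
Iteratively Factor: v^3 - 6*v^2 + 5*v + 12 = (v - 3)*(v^2 - 3*v - 4) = (v - 3)*(v + 1)*(v - 4)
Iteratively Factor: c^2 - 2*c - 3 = (c - 3)*(c + 1)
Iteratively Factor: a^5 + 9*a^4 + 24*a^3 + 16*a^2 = (a + 4)*(a^4 + 5*a^3 + 4*a^2) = (a + 4)^2*(a^3 + a^2) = a*(a + 4)^2*(a^2 + a) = a*(a + 1)*(a + 4)^2*(a)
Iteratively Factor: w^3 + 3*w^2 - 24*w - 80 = (w - 5)*(w^2 + 8*w + 16) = (w - 5)*(w + 4)*(w + 4)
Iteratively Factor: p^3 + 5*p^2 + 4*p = (p + 1)*(p^2 + 4*p) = p*(p + 1)*(p + 4)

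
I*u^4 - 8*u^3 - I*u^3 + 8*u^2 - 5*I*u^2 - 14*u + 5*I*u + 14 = (u - 1)*(u + 2*I)*(u + 7*I)*(I*u + 1)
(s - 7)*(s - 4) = s^2 - 11*s + 28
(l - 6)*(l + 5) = l^2 - l - 30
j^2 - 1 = (j - 1)*(j + 1)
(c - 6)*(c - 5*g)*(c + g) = c^3 - 4*c^2*g - 6*c^2 - 5*c*g^2 + 24*c*g + 30*g^2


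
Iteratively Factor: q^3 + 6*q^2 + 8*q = (q + 4)*(q^2 + 2*q) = q*(q + 4)*(q + 2)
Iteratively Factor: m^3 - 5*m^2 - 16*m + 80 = (m + 4)*(m^2 - 9*m + 20) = (m - 5)*(m + 4)*(m - 4)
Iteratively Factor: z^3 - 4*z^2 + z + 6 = (z + 1)*(z^2 - 5*z + 6) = (z - 2)*(z + 1)*(z - 3)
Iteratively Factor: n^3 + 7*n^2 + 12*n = (n + 4)*(n^2 + 3*n) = n*(n + 4)*(n + 3)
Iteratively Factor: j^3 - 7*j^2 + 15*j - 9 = (j - 3)*(j^2 - 4*j + 3) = (j - 3)^2*(j - 1)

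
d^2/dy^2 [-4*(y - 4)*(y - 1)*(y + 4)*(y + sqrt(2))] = -48*y^2 - 24*sqrt(2)*y + 24*y + 8*sqrt(2) + 128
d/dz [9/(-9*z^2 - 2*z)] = 18*(9*z + 1)/(z^2*(9*z + 2)^2)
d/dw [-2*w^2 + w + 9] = 1 - 4*w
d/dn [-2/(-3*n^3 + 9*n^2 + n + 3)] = 2*(-9*n^2 + 18*n + 1)/(-3*n^3 + 9*n^2 + n + 3)^2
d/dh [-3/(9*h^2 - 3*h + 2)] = 9*(6*h - 1)/(9*h^2 - 3*h + 2)^2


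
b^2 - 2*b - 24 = (b - 6)*(b + 4)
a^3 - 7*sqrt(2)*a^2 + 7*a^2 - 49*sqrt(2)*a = a*(a + 7)*(a - 7*sqrt(2))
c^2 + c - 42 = (c - 6)*(c + 7)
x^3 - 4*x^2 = x^2*(x - 4)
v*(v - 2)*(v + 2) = v^3 - 4*v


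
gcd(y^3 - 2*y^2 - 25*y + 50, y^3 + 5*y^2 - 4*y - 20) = y^2 + 3*y - 10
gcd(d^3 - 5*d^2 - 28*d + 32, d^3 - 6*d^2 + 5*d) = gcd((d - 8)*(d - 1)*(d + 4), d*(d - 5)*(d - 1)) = d - 1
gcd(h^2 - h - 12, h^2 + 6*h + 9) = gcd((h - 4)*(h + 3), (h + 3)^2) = h + 3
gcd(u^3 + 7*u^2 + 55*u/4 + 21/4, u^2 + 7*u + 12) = u + 3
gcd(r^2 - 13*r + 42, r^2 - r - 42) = r - 7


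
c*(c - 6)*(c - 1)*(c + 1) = c^4 - 6*c^3 - c^2 + 6*c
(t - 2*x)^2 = t^2 - 4*t*x + 4*x^2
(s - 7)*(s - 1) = s^2 - 8*s + 7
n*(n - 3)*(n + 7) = n^3 + 4*n^2 - 21*n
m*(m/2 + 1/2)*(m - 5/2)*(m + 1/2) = m^4/2 - m^3/2 - 13*m^2/8 - 5*m/8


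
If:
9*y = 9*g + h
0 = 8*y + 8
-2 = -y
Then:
No Solution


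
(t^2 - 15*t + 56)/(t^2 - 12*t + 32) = (t - 7)/(t - 4)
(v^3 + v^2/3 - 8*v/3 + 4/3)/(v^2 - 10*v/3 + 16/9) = 3*(v^2 + v - 2)/(3*v - 8)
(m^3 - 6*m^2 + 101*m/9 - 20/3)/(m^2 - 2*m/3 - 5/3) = (m^2 - 13*m/3 + 4)/(m + 1)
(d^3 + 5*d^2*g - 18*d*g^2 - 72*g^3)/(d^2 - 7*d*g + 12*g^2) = (d^2 + 9*d*g + 18*g^2)/(d - 3*g)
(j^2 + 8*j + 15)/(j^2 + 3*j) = (j + 5)/j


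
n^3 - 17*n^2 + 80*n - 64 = (n - 8)^2*(n - 1)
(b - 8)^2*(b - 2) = b^3 - 18*b^2 + 96*b - 128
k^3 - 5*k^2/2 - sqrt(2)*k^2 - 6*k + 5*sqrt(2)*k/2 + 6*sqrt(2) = (k - 4)*(k + 3/2)*(k - sqrt(2))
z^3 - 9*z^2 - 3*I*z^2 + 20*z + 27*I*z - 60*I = (z - 5)*(z - 4)*(z - 3*I)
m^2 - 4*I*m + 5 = (m - 5*I)*(m + I)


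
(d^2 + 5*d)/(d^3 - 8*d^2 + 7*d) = (d + 5)/(d^2 - 8*d + 7)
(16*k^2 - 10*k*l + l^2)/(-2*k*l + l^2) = (-8*k + l)/l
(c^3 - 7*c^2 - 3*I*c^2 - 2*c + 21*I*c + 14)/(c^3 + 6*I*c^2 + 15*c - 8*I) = (c^2 - c*(7 + 2*I) + 14*I)/(c^2 + 7*I*c + 8)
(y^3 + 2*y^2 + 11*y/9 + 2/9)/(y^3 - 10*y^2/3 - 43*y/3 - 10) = (9*y^2 + 9*y + 2)/(3*(3*y^2 - 13*y - 30))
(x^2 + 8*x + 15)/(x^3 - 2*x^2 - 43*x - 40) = (x + 3)/(x^2 - 7*x - 8)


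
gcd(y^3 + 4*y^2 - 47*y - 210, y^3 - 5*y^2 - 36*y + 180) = y + 6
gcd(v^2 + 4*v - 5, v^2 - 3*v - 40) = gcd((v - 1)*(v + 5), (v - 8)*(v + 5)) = v + 5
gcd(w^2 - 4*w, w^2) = w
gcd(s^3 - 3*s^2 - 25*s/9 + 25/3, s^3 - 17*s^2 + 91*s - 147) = s - 3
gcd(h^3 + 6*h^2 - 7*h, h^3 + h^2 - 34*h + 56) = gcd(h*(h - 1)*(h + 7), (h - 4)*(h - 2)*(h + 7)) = h + 7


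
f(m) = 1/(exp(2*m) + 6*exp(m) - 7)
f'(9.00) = 0.00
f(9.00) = 0.00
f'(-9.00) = 0.00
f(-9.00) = -0.14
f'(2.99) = -0.00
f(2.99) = 0.00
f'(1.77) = -0.03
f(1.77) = 0.02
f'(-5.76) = -0.00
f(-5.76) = -0.14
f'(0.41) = -0.73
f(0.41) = 0.23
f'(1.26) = -0.07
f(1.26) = 0.04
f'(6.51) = -0.00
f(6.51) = 0.00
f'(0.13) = -7.38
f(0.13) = 0.89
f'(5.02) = -0.00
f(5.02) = 0.00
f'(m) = (-2*exp(2*m) - 6*exp(m))/(exp(2*m) + 6*exp(m) - 7)^2 = 2*(-exp(m) - 3)*exp(m)/(exp(2*m) + 6*exp(m) - 7)^2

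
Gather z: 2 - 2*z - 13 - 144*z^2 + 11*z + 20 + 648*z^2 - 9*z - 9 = 504*z^2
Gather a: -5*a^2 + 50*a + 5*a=-5*a^2 + 55*a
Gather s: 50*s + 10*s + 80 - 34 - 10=60*s + 36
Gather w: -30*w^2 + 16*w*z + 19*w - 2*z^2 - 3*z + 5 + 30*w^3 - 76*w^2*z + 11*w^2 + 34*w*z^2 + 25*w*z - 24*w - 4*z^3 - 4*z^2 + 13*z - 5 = 30*w^3 + w^2*(-76*z - 19) + w*(34*z^2 + 41*z - 5) - 4*z^3 - 6*z^2 + 10*z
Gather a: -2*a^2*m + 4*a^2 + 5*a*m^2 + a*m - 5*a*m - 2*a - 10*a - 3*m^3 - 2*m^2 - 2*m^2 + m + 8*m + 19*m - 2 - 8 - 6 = a^2*(4 - 2*m) + a*(5*m^2 - 4*m - 12) - 3*m^3 - 4*m^2 + 28*m - 16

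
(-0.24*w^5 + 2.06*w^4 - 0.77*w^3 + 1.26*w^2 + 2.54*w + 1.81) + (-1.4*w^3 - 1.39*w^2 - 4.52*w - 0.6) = -0.24*w^5 + 2.06*w^4 - 2.17*w^3 - 0.13*w^2 - 1.98*w + 1.21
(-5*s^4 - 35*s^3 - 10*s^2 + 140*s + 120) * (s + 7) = -5*s^5 - 70*s^4 - 255*s^3 + 70*s^2 + 1100*s + 840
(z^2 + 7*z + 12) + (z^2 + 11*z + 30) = 2*z^2 + 18*z + 42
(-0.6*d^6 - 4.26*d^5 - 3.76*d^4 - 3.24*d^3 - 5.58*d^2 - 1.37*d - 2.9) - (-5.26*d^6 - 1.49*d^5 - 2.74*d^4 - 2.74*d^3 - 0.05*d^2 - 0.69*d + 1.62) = 4.66*d^6 - 2.77*d^5 - 1.02*d^4 - 0.5*d^3 - 5.53*d^2 - 0.68*d - 4.52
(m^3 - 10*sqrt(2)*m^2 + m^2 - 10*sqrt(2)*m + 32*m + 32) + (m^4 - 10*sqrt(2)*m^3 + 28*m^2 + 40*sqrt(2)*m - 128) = m^4 - 10*sqrt(2)*m^3 + m^3 - 10*sqrt(2)*m^2 + 29*m^2 + 32*m + 30*sqrt(2)*m - 96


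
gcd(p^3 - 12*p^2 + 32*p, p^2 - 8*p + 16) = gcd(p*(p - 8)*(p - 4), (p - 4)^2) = p - 4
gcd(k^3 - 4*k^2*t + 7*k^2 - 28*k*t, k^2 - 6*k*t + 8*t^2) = -k + 4*t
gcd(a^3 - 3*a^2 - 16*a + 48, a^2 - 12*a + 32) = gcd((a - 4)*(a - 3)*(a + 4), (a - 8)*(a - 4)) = a - 4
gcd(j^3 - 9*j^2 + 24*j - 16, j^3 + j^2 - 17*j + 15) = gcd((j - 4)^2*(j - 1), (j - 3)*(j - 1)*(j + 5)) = j - 1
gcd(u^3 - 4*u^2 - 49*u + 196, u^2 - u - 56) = u + 7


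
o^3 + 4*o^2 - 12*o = o*(o - 2)*(o + 6)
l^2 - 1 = (l - 1)*(l + 1)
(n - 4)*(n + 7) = n^2 + 3*n - 28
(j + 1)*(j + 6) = j^2 + 7*j + 6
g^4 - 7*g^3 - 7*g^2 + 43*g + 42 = (g - 7)*(g - 3)*(g + 1)*(g + 2)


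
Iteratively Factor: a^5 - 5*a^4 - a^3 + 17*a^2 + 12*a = (a + 1)*(a^4 - 6*a^3 + 5*a^2 + 12*a) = (a + 1)^2*(a^3 - 7*a^2 + 12*a) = a*(a + 1)^2*(a^2 - 7*a + 12) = a*(a - 4)*(a + 1)^2*(a - 3)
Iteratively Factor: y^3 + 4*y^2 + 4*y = (y)*(y^2 + 4*y + 4) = y*(y + 2)*(y + 2)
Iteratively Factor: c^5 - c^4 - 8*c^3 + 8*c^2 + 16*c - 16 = (c + 2)*(c^4 - 3*c^3 - 2*c^2 + 12*c - 8) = (c - 1)*(c + 2)*(c^3 - 2*c^2 - 4*c + 8) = (c - 2)*(c - 1)*(c + 2)*(c^2 - 4) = (c - 2)*(c - 1)*(c + 2)^2*(c - 2)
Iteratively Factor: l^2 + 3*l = (l)*(l + 3)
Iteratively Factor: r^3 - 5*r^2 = (r)*(r^2 - 5*r) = r^2*(r - 5)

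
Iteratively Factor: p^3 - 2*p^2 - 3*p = (p + 1)*(p^2 - 3*p) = p*(p + 1)*(p - 3)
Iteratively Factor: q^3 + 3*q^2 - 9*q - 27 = (q + 3)*(q^2 - 9) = (q + 3)^2*(q - 3)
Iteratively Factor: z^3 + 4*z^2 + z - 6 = (z - 1)*(z^2 + 5*z + 6) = (z - 1)*(z + 3)*(z + 2)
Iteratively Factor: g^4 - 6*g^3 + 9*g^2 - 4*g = (g)*(g^3 - 6*g^2 + 9*g - 4) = g*(g - 1)*(g^2 - 5*g + 4) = g*(g - 4)*(g - 1)*(g - 1)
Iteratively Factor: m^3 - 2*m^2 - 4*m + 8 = (m + 2)*(m^2 - 4*m + 4) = (m - 2)*(m + 2)*(m - 2)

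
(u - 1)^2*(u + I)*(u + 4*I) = u^4 - 2*u^3 + 5*I*u^3 - 3*u^2 - 10*I*u^2 + 8*u + 5*I*u - 4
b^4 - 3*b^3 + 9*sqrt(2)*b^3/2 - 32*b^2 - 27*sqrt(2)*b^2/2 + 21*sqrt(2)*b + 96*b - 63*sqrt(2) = (b - 3)*(b - 3*sqrt(2)/2)*(b - sqrt(2))*(b + 7*sqrt(2))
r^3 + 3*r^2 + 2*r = r*(r + 1)*(r + 2)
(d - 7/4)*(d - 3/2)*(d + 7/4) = d^3 - 3*d^2/2 - 49*d/16 + 147/32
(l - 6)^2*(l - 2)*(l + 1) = l^4 - 13*l^3 + 46*l^2 - 12*l - 72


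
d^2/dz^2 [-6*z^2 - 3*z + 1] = -12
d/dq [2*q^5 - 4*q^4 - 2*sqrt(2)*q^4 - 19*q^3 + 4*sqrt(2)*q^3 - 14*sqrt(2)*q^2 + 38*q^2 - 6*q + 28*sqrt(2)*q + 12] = 10*q^4 - 16*q^3 - 8*sqrt(2)*q^3 - 57*q^2 + 12*sqrt(2)*q^2 - 28*sqrt(2)*q + 76*q - 6 + 28*sqrt(2)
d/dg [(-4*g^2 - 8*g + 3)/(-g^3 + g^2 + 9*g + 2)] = (-4*g^4 - 16*g^3 - 19*g^2 - 22*g - 43)/(g^6 - 2*g^5 - 17*g^4 + 14*g^3 + 85*g^2 + 36*g + 4)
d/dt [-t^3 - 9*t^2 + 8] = 3*t*(-t - 6)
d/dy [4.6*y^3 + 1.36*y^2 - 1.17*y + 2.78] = 13.8*y^2 + 2.72*y - 1.17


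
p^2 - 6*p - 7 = (p - 7)*(p + 1)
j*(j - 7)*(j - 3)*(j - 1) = j^4 - 11*j^3 + 31*j^2 - 21*j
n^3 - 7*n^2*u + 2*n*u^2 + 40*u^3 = (n - 5*u)*(n - 4*u)*(n + 2*u)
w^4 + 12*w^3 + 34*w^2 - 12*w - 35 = (w - 1)*(w + 1)*(w + 5)*(w + 7)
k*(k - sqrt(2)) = k^2 - sqrt(2)*k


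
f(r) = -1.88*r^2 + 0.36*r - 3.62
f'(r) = 0.36 - 3.76*r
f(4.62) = -42.08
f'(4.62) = -17.01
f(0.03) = -3.61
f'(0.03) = 0.25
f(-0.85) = -5.28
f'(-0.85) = 3.56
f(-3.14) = -23.29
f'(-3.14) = 12.17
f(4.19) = -35.12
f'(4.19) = -15.39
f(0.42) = -3.80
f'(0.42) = -1.22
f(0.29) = -3.67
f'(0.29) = -0.73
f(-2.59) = -17.16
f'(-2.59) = 10.10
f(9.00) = -152.66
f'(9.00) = -33.48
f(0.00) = -3.62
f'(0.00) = 0.36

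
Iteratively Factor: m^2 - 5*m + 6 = (m - 2)*(m - 3)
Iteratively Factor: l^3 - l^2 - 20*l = (l)*(l^2 - l - 20) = l*(l + 4)*(l - 5)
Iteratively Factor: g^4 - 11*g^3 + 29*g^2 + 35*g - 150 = (g - 3)*(g^3 - 8*g^2 + 5*g + 50) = (g - 3)*(g + 2)*(g^2 - 10*g + 25) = (g - 5)*(g - 3)*(g + 2)*(g - 5)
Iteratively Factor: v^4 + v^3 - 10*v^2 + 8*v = (v)*(v^3 + v^2 - 10*v + 8) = v*(v + 4)*(v^2 - 3*v + 2) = v*(v - 2)*(v + 4)*(v - 1)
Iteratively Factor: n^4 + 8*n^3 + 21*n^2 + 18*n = (n)*(n^3 + 8*n^2 + 21*n + 18) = n*(n + 2)*(n^2 + 6*n + 9) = n*(n + 2)*(n + 3)*(n + 3)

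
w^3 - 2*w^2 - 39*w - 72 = (w - 8)*(w + 3)^2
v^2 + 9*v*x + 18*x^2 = (v + 3*x)*(v + 6*x)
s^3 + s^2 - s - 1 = (s - 1)*(s + 1)^2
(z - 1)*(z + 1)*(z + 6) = z^3 + 6*z^2 - z - 6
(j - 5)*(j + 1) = j^2 - 4*j - 5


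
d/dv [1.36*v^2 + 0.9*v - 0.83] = 2.72*v + 0.9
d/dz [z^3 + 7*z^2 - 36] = z*(3*z + 14)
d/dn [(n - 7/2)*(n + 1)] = 2*n - 5/2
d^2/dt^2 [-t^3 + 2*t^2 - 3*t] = 4 - 6*t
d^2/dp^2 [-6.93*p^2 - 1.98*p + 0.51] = -13.8600000000000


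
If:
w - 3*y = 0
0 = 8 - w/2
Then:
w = 16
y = 16/3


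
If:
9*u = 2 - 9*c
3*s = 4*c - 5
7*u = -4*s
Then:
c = -46/15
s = -259/45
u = 148/45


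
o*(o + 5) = o^2 + 5*o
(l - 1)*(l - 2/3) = l^2 - 5*l/3 + 2/3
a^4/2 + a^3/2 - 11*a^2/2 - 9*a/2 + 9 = (a/2 + 1)*(a - 3)*(a - 1)*(a + 3)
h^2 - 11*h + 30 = (h - 6)*(h - 5)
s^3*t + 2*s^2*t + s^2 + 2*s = s*(s + 2)*(s*t + 1)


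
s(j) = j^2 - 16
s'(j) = 2*j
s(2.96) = -7.24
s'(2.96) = 5.92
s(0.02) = -16.00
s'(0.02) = 0.04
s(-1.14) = -14.70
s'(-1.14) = -2.28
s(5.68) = 16.26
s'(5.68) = 11.36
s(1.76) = -12.90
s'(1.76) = 3.52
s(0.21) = -15.96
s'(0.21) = 0.42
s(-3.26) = -5.37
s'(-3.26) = -6.52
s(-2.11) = -11.55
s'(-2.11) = -4.22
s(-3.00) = -7.00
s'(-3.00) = -6.00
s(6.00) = 20.00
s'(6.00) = 12.00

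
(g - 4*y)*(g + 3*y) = g^2 - g*y - 12*y^2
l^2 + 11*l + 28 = (l + 4)*(l + 7)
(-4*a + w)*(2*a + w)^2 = -16*a^3 - 12*a^2*w + w^3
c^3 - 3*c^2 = c^2*(c - 3)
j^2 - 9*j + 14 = (j - 7)*(j - 2)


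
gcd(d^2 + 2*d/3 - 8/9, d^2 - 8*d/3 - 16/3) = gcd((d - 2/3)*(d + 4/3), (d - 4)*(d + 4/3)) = d + 4/3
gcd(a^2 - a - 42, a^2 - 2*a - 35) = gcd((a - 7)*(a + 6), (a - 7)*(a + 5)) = a - 7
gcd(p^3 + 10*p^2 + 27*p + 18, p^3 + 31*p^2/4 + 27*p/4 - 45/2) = p^2 + 9*p + 18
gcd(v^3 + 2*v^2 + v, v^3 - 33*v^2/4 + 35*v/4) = v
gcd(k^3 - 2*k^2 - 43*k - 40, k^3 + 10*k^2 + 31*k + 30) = k + 5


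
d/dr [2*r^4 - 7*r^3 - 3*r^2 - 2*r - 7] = 8*r^3 - 21*r^2 - 6*r - 2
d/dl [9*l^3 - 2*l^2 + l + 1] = 27*l^2 - 4*l + 1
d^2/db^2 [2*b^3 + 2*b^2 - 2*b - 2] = 12*b + 4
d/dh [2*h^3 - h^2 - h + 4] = 6*h^2 - 2*h - 1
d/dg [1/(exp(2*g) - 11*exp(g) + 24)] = (11 - 2*exp(g))*exp(g)/(exp(2*g) - 11*exp(g) + 24)^2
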